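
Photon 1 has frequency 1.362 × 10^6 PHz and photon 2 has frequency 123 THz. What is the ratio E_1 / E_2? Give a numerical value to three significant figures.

E_1 = 9.025 × 10^-13 J (from frequency = 1.362 × 10^6 PHz, via E = hf).
E_2 = 8.150 × 10^-20 J (from frequency = 123 THz, via E = hf).
Ratio = 9.025 × 10^-13 / 8.150 × 10^-20 = 1.11 × 10^7.

1.11 × 10^7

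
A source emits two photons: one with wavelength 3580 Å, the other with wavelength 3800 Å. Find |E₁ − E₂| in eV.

Using E = hc/λ: E₁ = 5.549e-19 J, E₂ = 5.227e-19 J.
|ΔE| = |5.549e-19 − 5.227e-19| = 3.21e-20 J = 0.201 eV.

0.201 eV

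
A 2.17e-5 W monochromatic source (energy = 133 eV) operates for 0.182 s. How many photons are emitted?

Total energy: E_total = P·t = 2.17e-5 × 0.182 = 3.949e-6 J.
Per-photon energy: E = 2.131e-17 J.
N = E_total / E_photon = 1.85e11.

1.85e11 photons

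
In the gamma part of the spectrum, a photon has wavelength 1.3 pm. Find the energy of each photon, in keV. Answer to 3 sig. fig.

954 keV

Convert to SI: λ = 1.3 pm = 1.3 × 10^-12 m.
Apply E = hc/λ: E = 1.528 × 10^-13 J.
Converting to keV: E = 953.7 keV ≈ 954 keV.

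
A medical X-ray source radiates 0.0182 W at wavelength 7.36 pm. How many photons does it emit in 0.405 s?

Total energy: E_total = P·t = 0.0182 × 0.405 = 0.007371 J.
Per-photon energy: E = 2.699 × 10^-14 J.
N = E_total / E_photon = 2.73 × 10^11.

2.73 × 10^11 photons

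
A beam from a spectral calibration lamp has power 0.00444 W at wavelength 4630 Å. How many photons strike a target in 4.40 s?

Total energy: E_total = P·t = 0.00444 × 4.40 = 0.01954 J.
Per-photon energy: E = 4.290 × 10^-19 J.
N = E_total / E_photon = 4.55 × 10^16.

4.55 × 10^16 photons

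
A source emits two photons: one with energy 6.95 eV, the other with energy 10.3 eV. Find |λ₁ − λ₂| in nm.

58.0 nm

Using λ = hc/E: λ₁ = 1.784e-7 m, λ₂ = 1.204e-7 m.
|Δλ| = |1.784e-7 − 1.204e-7| = 5.80e-8 m = 58.0 nm.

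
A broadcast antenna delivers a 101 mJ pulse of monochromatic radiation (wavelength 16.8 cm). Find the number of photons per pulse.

Per-photon energy: E = 1.182 × 10^-24 J (from wavelength = 16.8 cm).
N = E_total / E_photon = 0.101 J / 1.182 × 10^-24 J = 8.54 × 10^22.

8.54 × 10^22 photons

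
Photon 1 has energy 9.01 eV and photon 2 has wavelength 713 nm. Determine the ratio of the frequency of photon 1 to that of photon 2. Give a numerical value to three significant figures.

f_1 = 2.179 × 10^15 Hz (from energy = 9.01 eV, via f = E/h).
f_2 = 4.205 × 10^14 Hz (from wavelength = 713 nm, via f = c/λ).
Ratio = 2.179 × 10^15 / 4.205 × 10^14 = 5.18.

5.18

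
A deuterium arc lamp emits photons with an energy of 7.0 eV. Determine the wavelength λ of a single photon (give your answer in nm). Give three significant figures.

(h = 6.62607015·10^-34 J·s, c = 2.99792458·10^8 m/s, 1 eV = 1.602176634·10^-19 J.)
First convert: E = 7.0 eV = 1.1215·10^-18 J.
The photon relation is λ = hc/E, giving λ = 1.771·10^-7 m.
Converting to nm: λ = 177.1 nm ≈ 177 nm.

177 nm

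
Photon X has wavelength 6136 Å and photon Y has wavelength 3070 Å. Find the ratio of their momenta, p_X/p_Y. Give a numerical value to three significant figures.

0.500

p_X = 1.080 × 10^-27 kg·m/s (from wavelength = 6136 Å, via p = h/λ).
p_Y = 2.158 × 10^-27 kg·m/s (from wavelength = 3070 Å, via p = h/λ).
Ratio = 1.080 × 10^-27 / 2.158 × 10^-27 = 0.500.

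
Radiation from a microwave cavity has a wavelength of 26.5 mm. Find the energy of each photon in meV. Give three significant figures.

In SI units: λ = 26.5 mm = 0.0265 m.
The photon relation is E = hc/λ, giving E = 7.496·10^-24 J.
Converting to meV: E = 0.04679 meV ≈ 0.0468 meV.

0.0468 meV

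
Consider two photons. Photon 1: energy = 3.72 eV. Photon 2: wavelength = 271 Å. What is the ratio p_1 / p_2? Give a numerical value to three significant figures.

p_1 = 1.988e-27 kg·m/s (from energy = 3.72 eV, via p = E/c).
p_2 = 2.445e-26 kg·m/s (from wavelength = 271 Å, via p = h/λ).
Ratio = 1.988e-27 / 2.445e-26 = 0.0813.

0.0813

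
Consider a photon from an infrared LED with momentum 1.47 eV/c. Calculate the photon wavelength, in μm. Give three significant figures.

Convert to SI: p = 1.47 eV/c = 7.8561e-28 kg·m/s.
For a photon λ = h/p, so λ = 8.434e-7 m.
Converting to μm: λ = 0.8434 μm ≈ 0.843 μm.

0.843 μm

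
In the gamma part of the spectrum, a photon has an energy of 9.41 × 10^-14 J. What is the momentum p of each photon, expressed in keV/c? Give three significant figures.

The photon relation is p = E/c, giving p = 3.139 × 10^-22 kg·m/s.
Converting to keV/c: p = 587.3 keV/c ≈ 587 keV/c.

587 keV/c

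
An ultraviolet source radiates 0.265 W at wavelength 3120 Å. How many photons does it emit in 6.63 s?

Total energy: E_total = P·t = 0.265 × 6.63 = 1.757 J.
Per-photon energy: E = 6.367e-19 J.
N = E_total / E_photon = 2.76e18.

2.76e18 photons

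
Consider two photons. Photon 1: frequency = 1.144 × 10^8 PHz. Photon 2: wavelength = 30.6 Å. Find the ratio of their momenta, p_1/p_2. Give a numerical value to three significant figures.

p_1 = 2.528 × 10^-19 kg·m/s (from frequency = 1.144 × 10^8 PHz, via p = hf/c).
p_2 = 2.165 × 10^-25 kg·m/s (from wavelength = 30.6 Å, via p = h/λ).
Ratio = 2.528 × 10^-19 / 2.165 × 10^-25 = 1.17 × 10^6.

1.17 × 10^6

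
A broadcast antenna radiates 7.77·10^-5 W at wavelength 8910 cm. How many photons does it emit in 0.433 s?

1.51·10^22 photons

Total energy: E_total = P·t = 7.77·10^-5 × 0.433 = 3.364·10^-5 J.
Per-photon energy: E = 2.229·10^-27 J.
N = E_total / E_photon = 1.51·10^22.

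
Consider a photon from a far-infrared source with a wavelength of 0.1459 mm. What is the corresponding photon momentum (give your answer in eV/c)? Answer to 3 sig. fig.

8.50e-3 eV/c

Use h = 6.62607015e-34 J·s, c = 2.99792458e8 m/s, 1 eV = 1.602176634e-19 J.
First convert: λ = 0.1459 mm = 1.459e-4 m.
Apply p = h/λ: p = 4.542e-30 kg·m/s.
Converting to eV/c: p = 0.008498 eV/c ≈ 8.50e-3 eV/c.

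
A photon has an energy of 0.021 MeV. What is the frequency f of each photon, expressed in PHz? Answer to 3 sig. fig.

Convert to SI: E = 0.021 MeV = 3.3646·10^-15 J.
Since f = E/h for a photon, f = 5.078·10^18 Hz.
Converting to PHz: f = 5078 PHz ≈ 5080 PHz.

5080 PHz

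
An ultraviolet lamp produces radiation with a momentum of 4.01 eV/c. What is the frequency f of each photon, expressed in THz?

Use h = 6.62607015 × 10^-34 J·s, c = 2.99792458 × 10^8 m/s, 1 eV = 1.602176634 × 10^-19 J.
Convert to SI: p = 4.01 eV/c = 2.1431 × 10^-27 kg·m/s.
For a photon f = pc/h, so f = 9.696 × 10^14 Hz.
Converting to THz: f = 969.6 THz ≈ 970 THz.

970 THz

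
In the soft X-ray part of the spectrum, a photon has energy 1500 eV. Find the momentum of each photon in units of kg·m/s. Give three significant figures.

8.02e-25 kg·m/s

In SI units: E = 1500 eV = 2.4033e-16 J.
The photon relation is p = E/c, giving p = 8.016e-25 kg·m/s.
So p ≈ 8.02e-25 kg·m/s.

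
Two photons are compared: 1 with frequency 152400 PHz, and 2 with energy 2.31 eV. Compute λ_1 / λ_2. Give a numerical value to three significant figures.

λ_1 = 1.967 × 10^-12 m (from frequency = 152400 PHz, via λ = c/f).
λ_2 = 5.367 × 10^-7 m (from energy = 2.31 eV, via λ = hc/E).
Ratio = 1.967 × 10^-12 / 5.367 × 10^-7 = 3.67 × 10^-6.

3.67 × 10^-6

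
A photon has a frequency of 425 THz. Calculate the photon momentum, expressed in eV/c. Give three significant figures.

Convert to SI: f = 425 THz = 4.25 × 10^14 Hz.
Since p = hf/c for a photon, p = 9.393 × 10^-28 kg·m/s.
Converting to eV/c: p = 1.758 eV/c ≈ 1.76 eV/c.

1.76 eV/c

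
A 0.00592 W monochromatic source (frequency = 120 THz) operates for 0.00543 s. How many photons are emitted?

4.04e14 photons

Total energy: E_total = P·t = 0.00592 × 0.00543 = 3.215e-5 J.
Per-photon energy: E = 7.951e-20 J.
N = E_total / E_photon = 4.04e14.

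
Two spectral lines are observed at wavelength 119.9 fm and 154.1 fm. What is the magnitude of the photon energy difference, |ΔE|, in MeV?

2.29 MeV

Using E = hc/λ: E₁ = 1.6568·10^-12 J, E₂ = 1.2891·10^-12 J.
|ΔE| = |1.6568·10^-12 − 1.2891·10^-12| = 3.68·10^-13 J = 2.29 MeV.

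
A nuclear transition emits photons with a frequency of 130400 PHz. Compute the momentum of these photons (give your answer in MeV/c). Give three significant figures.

0.539 MeV/c

Take h = 6.62607015e-34 J·s, c = 2.99792458e8 m/s, 1 eV = 1.602176634e-19 J.
First convert: f = 130400 PHz = 1.304e20 Hz.
Since p = hf/c for a photon, p = 2.882e-22 kg·m/s.
Converting to MeV/c: p = 0.5393 MeV/c ≈ 0.539 MeV/c.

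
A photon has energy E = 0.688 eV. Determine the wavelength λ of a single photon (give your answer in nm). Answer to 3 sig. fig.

First convert: E = 0.688 eV = 1.1023e-19 J.
Since λ = hc/E for a photon, λ = 1.802e-6 m.
Converting to nm: λ = 1802 nm ≈ 1800 nm.

1800 nm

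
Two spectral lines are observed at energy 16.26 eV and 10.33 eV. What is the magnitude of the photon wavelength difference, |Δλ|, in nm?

43.8 nm

Using λ = hc/E: λ₁ = 7.6251·10^-8 m, λ₂ = 1.2002·10^-7 m.
|Δλ| = |7.6251·10^-8 − 1.2002·10^-7| = 4.38·10^-8 m = 43.8 nm.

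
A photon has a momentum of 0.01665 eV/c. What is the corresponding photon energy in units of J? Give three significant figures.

Use c = 2.99792458·10^8 m/s, 1 eV = 1.602176634·10^-19 J.
Convert to SI: p = 0.01665 eV/c = 8.8982·10^-30 kg·m/s.
For a photon E = pc, so E = 2.668·10^-21 J.
So E ≈ 2.67·10^-21 J.

2.67·10^-21 J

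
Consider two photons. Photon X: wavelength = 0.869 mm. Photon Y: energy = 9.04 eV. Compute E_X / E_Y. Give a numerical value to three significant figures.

1.58e-4

E_X = 2.286e-22 J (from wavelength = 0.869 mm, via E = hc/λ).
E_Y = 1.448e-18 J (from energy = 9.04 eV, via E given directly).
Ratio = 2.286e-22 / 1.448e-18 = 1.58e-4.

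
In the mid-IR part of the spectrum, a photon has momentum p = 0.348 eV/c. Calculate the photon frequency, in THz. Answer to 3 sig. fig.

84.1 THz

First convert: p = 0.348 eV/c = 1.8598 × 10^-28 kg·m/s.
For a photon f = pc/h, so f = 8.415 × 10^13 Hz.
Converting to THz: f = 84.15 THz ≈ 84.1 THz.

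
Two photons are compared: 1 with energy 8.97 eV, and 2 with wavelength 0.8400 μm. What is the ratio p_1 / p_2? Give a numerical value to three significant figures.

p_1 = 4.794e-27 kg·m/s (from energy = 8.97 eV, via p = E/c).
p_2 = 7.888e-28 kg·m/s (from wavelength = 0.8400 μm, via p = h/λ).
Ratio = 4.794e-27 / 7.888e-28 = 6.08.

6.08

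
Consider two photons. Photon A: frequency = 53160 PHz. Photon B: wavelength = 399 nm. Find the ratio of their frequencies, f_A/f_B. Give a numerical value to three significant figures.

f_A = 5.316e19 Hz (from frequency = 53160 PHz, via f given directly).
f_B = 7.514e14 Hz (from wavelength = 399 nm, via f = c/λ).
Ratio = 5.316e19 / 7.514e14 = 7.08e4.

7.08e4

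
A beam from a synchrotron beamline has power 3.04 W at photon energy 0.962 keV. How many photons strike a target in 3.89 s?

Total energy: E_total = P·t = 3.04 × 3.89 = 11.83 J.
Per-photon energy: E = 1.541 × 10^-16 J.
N = E_total / E_photon = 7.67 × 10^16.

7.67 × 10^16 photons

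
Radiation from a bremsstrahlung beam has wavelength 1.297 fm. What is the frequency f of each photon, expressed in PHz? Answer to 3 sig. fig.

Convert to SI: λ = 1.297 fm = 1.297·10^-15 m.
Apply f = c/λ: f = 2.311·10^23 Hz.
Converting to PHz: f = 2.311·10^8 PHz ≈ 2.31·10^8 PHz.

2.31·10^8 PHz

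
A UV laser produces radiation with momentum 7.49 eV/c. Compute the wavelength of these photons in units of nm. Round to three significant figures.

Convert to SI: p = 7.49 eV/c = 4.0029 × 10^-27 kg·m/s.
The photon relation is λ = h/p, giving λ = 1.655 × 10^-7 m.
Converting to nm: λ = 165.5 nm ≈ 166 nm.

166 nm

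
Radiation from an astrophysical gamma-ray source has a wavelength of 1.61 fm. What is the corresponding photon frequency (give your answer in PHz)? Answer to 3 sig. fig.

1.86 × 10^8 PHz

(c = 2.99792458 × 10^8 m/s.)
Convert to SI: λ = 1.61 fm = 1.61 × 10^-15 m.
Apply f = c/λ: f = 1.862 × 10^23 Hz.
Converting to PHz: f = 1.862 × 10^8 PHz ≈ 1.86 × 10^8 PHz.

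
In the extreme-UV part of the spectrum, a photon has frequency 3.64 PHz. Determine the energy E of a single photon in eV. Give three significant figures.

(h = 6.62607015e-34 J·s, 1 eV = 1.602176634e-19 J.)
In SI units: f = 3.64 PHz = 3.64e15 Hz.
Apply E = hf: E = 2.412e-18 J.
Converting to eV: E = 15.05 eV ≈ 15.1 eV.

15.1 eV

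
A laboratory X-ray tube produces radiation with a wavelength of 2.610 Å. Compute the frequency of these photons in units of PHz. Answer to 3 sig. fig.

Convert to SI: λ = 2.610 Å = 2.610 × 10^-10 m.
Apply f = c/λ: f = 1.149 × 10^18 Hz.
Converting to PHz: f = 1149 PHz ≈ 1150 PHz.

1150 PHz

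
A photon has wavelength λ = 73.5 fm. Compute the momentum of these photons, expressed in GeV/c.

0.0169 GeV/c

(h = 6.62607015e-34 J·s, c = 2.99792458e8 m/s, 1 eV = 1.602176634e-19 J.)
Convert to SI: λ = 73.5 fm = 7.35e-14 m.
Apply p = h/λ: p = 9.015e-21 kg·m/s.
Converting to GeV/c: p = 0.01687 GeV/c ≈ 0.0169 GeV/c.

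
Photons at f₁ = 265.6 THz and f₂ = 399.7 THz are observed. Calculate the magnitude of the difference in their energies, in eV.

0.555 eV

Using E = hf: E₁ = 1.7599 × 10^-19 J, E₂ = 2.6484 × 10^-19 J.
|ΔE| = |1.7599 × 10^-19 − 2.6484 × 10^-19| = 8.89 × 10^-20 J = 0.555 eV.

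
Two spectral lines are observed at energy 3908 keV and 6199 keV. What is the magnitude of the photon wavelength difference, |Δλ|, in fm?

Using λ = hc/E: λ₁ = 3.1726 × 10^-13 m, λ₂ = 2.0001 × 10^-13 m.
|Δλ| = |3.1726 × 10^-13 − 2.0001 × 10^-13| = 1.17 × 10^-13 m = 117 fm.

117 fm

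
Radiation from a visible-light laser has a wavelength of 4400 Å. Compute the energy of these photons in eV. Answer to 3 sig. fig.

In SI units: λ = 4400 Å = 4.4e-7 m.
The photon relation is E = hc/λ, giving E = 4.515e-19 J.
Converting to eV: E = 2.818 eV ≈ 2.82 eV.

2.82 eV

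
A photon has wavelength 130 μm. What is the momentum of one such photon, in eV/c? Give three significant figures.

Use h = 6.62607015 × 10^-34 J·s, c = 2.99792458 × 10^8 m/s, 1 eV = 1.602176634 × 10^-19 J.
Convert to SI: λ = 130 μm = 1.3 × 10^-4 m.
For a photon p = h/λ, so p = 5.097 × 10^-30 kg·m/s.
Converting to eV/c: p = 0.009537 eV/c ≈ 9.54 × 10^-3 eV/c.

9.54 × 10^-3 eV/c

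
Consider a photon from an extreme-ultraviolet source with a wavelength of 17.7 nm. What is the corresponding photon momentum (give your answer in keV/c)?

0.0700 keV/c

Take h = 6.62607015e-34 J·s, c = 2.99792458e8 m/s, 1 eV = 1.602176634e-19 J.
First convert: λ = 17.7 nm = 1.77e-8 m.
The photon relation is p = h/λ, giving p = 3.744e-26 kg·m/s.
Converting to keV/c: p = 0.07005 keV/c ≈ 0.0700 keV/c.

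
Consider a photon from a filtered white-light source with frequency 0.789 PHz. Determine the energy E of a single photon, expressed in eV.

3.26 eV

First convert: f = 0.789 PHz = 7.89e14 Hz.
Apply E = hf: E = 5.228e-19 J.
Converting to eV: E = 3.263 eV ≈ 3.26 eV.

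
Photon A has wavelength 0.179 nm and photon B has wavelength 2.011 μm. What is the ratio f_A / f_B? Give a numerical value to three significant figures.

1.12e4

f_A = 1.675e18 Hz (from wavelength = 0.179 nm, via f = c/λ).
f_B = 1.491e14 Hz (from wavelength = 2.011 μm, via f = c/λ).
Ratio = 1.675e18 / 1.491e14 = 1.12e4.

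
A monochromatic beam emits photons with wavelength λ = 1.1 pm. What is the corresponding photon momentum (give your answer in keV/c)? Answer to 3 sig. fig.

Take h = 6.62607015e-34 J·s, c = 2.99792458e8 m/s, 1 eV = 1.602176634e-19 J.
In SI units: λ = 1.1 pm = 1.1e-12 m.
Apply p = h/λ: p = 6.024e-22 kg·m/s.
Converting to keV/c: p = 1127 keV/c ≈ 1130 keV/c.

1130 keV/c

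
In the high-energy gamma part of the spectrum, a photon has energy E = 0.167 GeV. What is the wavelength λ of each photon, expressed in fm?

Take h = 6.62607015e-34 J·s, c = 2.99792458e8 m/s, 1 eV = 1.602176634e-19 J.
Convert to SI: E = 0.167 GeV = 2.6756e-11 J.
For a photon λ = hc/E, so λ = 7.424e-15 m.
Converting to fm: λ = 7.424 fm ≈ 7.42 fm.

7.42 fm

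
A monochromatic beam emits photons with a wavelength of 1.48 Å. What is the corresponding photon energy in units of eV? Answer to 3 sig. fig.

First convert: λ = 1.48 Å = 1.48 × 10^-10 m.
The photon relation is E = hc/λ, giving E = 1.342 × 10^-15 J.
Converting to eV: E = 8377 eV ≈ 8380 eV.

8380 eV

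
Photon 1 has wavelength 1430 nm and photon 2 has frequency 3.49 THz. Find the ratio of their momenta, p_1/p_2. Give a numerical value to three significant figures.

p_1 = 4.634e-28 kg·m/s (from wavelength = 1430 nm, via p = h/λ).
p_2 = 7.714e-30 kg·m/s (from frequency = 3.49 THz, via p = hf/c).
Ratio = 4.634e-28 / 7.714e-30 = 60.1.

60.1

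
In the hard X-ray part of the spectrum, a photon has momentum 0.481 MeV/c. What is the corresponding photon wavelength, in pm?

2.58 pm

Take h = 6.62607015e-34 J·s, c = 2.99792458e8 m/s, 1 eV = 1.602176634e-19 J.
First convert: p = 0.481 MeV/c = 2.5706e-22 kg·m/s.
Since λ = h/p for a photon, λ = 2.578e-12 m.
Converting to pm: λ = 2.578 pm ≈ 2.58 pm.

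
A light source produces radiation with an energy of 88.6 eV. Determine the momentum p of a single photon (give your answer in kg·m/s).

4.74e-26 kg·m/s

In SI units: E = 88.6 eV = 1.4195e-17 J.
Since p = E/c for a photon, p = 4.735e-26 kg·m/s.
So p ≈ 4.74e-26 kg·m/s.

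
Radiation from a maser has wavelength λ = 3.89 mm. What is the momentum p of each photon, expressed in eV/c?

3.19 × 10^-4 eV/c

In SI units: λ = 3.89 mm = 0.00389 m.
Since p = h/λ for a photon, p = 1.703 × 10^-31 kg·m/s.
Converting to eV/c: p = 3.187 × 10^-4 eV/c ≈ 3.19 × 10^-4 eV/c.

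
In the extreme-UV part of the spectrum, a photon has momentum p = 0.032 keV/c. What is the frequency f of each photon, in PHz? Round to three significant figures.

First convert: p = 0.032 keV/c = 1.7102 × 10^-26 kg·m/s.
The photon relation is f = pc/h, giving f = 7.738 × 10^15 Hz.
Converting to PHz: f = 7.738 PHz ≈ 7.74 PHz.

7.74 PHz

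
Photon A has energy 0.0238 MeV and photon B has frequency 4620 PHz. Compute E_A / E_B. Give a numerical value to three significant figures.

1.25

E_A = 3.813 × 10^-15 J (from energy = 0.0238 MeV, via E given directly).
E_B = 3.061 × 10^-15 J (from frequency = 4620 PHz, via E = hf).
Ratio = 3.813 × 10^-15 / 3.061 × 10^-15 = 1.25.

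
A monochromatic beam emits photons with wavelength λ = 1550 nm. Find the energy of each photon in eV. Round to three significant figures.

0.800 eV

(h = 6.62607015·10^-34 J·s, c = 2.99792458·10^8 m/s, 1 eV = 1.602176634·10^-19 J.)
First convert: λ = 1550 nm = 1.55·10^-6 m.
For a photon E = hc/λ, so E = 1.282·10^-19 J.
Converting to eV: E = 0.7999 eV ≈ 0.800 eV.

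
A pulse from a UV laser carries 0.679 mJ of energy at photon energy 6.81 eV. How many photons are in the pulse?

6.22e14 photons

Per-photon energy: E = 1.091e-18 J (from energy = 6.81 eV).
N = E_total / E_photon = 6.79e-4 J / 1.091e-18 J = 6.22e14.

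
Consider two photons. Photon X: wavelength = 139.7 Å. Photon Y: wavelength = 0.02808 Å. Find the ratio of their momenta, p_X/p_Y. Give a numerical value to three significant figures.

p_X = 4.743·10^-26 kg·m/s (from wavelength = 139.7 Å, via p = h/λ).
p_Y = 2.360·10^-22 kg·m/s (from wavelength = 0.02808 Å, via p = h/λ).
Ratio = 4.743·10^-26 / 2.360·10^-22 = 2.01·10^-4.

2.01·10^-4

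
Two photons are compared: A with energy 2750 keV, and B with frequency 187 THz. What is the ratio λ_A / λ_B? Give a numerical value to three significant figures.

2.81e-7

λ_A = 4.509e-13 m (from energy = 2750 keV, via λ = hc/E).
λ_B = 1.603e-6 m (from frequency = 187 THz, via λ = c/f).
Ratio = 4.509e-13 / 1.603e-6 = 2.81e-7.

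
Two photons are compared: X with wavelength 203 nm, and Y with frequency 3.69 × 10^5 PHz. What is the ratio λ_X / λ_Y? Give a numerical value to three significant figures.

λ_X = 2.030 × 10^-7 m (from wavelength = 203 nm, via λ given directly).
λ_Y = 8.124 × 10^-13 m (from frequency = 3.69 × 10^5 PHz, via λ = c/f).
Ratio = 2.030 × 10^-7 / 8.124 × 10^-13 = 2.50 × 10^5.

2.50 × 10^5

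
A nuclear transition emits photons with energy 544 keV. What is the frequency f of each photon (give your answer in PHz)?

1.32 × 10^5 PHz

First convert: E = 544 keV = 8.7158 × 10^-14 J.
Since f = E/h for a photon, f = 1.315 × 10^20 Hz.
Converting to PHz: f = 131500 PHz ≈ 1.32 × 10^5 PHz.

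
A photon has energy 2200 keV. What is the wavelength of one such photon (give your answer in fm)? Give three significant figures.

564 fm

In SI units: E = 2200 keV = 3.5248·10^-13 J.
For a photon λ = hc/E, so λ = 5.636·10^-13 m.
Converting to fm: λ = 563.6 fm ≈ 564 fm.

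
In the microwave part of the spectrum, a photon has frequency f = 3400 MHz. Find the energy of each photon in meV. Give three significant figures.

0.0141 meV

Convert to SI: f = 3400 MHz = 3.4e9 Hz.
Apply E = hf: E = 2.253e-24 J.
Converting to meV: E = 0.01406 meV ≈ 0.0141 meV.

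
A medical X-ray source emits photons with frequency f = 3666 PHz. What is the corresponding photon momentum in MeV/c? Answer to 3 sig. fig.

Take h = 6.62607015·10^-34 J·s, c = 2.99792458·10^8 m/s, 1 eV = 1.602176634·10^-19 J.
In SI units: f = 3666 PHz = 3.666·10^18 Hz.
Apply p = hf/c: p = 8.103·10^-24 kg·m/s.
Converting to MeV/c: p = 0.01516 MeV/c ≈ 0.0152 MeV/c.

0.0152 MeV/c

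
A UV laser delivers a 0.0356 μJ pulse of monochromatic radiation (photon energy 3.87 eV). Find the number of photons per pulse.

Per-photon energy: E = 6.200e-19 J (from energy = 3.87 eV).
N = E_total / E_photon = 3.56e-8 J / 6.200e-19 J = 5.74e10.

5.74e10 photons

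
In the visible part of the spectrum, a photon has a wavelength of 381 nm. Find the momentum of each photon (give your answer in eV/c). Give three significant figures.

In SI units: λ = 381 nm = 3.81 × 10^-7 m.
Apply p = h/λ: p = 1.739 × 10^-27 kg·m/s.
Converting to eV/c: p = 3.254 eV/c ≈ 3.25 eV/c.

3.25 eV/c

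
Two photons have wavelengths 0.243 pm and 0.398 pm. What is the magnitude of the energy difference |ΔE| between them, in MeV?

Using E = hc/λ: E₁ = 8.175·10^-13 J, E₂ = 4.991·10^-13 J.
|ΔE| = |8.175·10^-13 − 4.991·10^-13| = 3.18·10^-13 J = 1.99 MeV.

1.99 MeV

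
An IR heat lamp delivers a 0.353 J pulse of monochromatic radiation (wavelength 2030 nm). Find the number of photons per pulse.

Per-photon energy: E = 9.785·10^-20 J (from wavelength = 2030 nm).
N = E_total / E_photon = 0.353 J / 9.785·10^-20 J = 3.61·10^18.

3.61·10^18 photons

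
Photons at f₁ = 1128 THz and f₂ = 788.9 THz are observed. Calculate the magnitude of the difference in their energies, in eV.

Using E = hf: E₁ = 7.4742 × 10^-19 J, E₂ = 5.2273 × 10^-19 J.
|ΔE| = |7.4742 × 10^-19 − 5.2273 × 10^-19| = 2.25 × 10^-19 J = 1.40 eV.

1.40 eV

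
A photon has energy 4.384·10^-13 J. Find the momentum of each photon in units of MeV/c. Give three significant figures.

Use c = 2.99792458·10^8 m/s, 1 eV = 1.602176634·10^-19 J.
Apply p = E/c: p = 1.462·10^-21 kg·m/s.
Converting to MeV/c: p = 2.736 MeV/c ≈ 2.74 MeV/c.

2.74 MeV/c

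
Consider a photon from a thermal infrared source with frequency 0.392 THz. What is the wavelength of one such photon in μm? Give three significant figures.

Take c = 2.99792458 × 10^8 m/s.
In SI units: f = 0.392 THz = 3.92 × 10^11 Hz.
For a photon λ = c/f, so λ = 7.648 × 10^-4 m.
Converting to μm: λ = 764.8 μm ≈ 765 μm.

765 μm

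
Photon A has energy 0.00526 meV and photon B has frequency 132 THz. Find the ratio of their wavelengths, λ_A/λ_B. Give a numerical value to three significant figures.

1.04e5

λ_A = 0.2357 m (from energy = 0.00526 meV, via λ = hc/E).
λ_B = 2.271e-6 m (from frequency = 132 THz, via λ = c/f).
Ratio = 0.2357 / 2.271e-6 = 1.04e5.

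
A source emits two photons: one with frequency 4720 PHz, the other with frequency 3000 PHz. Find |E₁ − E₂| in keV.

Using E = hf: E₁ = 3.128e-15 J, E₂ = 1.988e-15 J.
|ΔE| = |3.128e-15 − 1.988e-15| = 1.14e-15 J = 7.11 keV.

7.11 keV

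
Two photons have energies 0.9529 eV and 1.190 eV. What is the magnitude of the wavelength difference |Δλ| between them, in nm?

259 nm

Using λ = hc/E: λ₁ = 1.3011e-6 m, λ₂ = 1.0419e-6 m.
|Δλ| = |1.3011e-6 − 1.0419e-6| = 2.59e-7 m = 259 nm.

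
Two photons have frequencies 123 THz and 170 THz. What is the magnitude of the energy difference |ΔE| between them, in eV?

0.194 eV

Using E = hf: E₁ = 8.150·10^-20 J, E₂ = 1.126·10^-19 J.
|ΔE| = |8.150·10^-20 − 1.126·10^-19| = 3.11·10^-20 J = 0.194 eV.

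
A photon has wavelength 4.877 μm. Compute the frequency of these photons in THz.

61.5 THz

Use c = 2.99792458 × 10^8 m/s.
In SI units: λ = 4.877 μm = 4.877 × 10^-6 m.
The photon relation is f = c/λ, giving f = 6.147 × 10^13 Hz.
Converting to THz: f = 61.47 THz ≈ 61.5 THz.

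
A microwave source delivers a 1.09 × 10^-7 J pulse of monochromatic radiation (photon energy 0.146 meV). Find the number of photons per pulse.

Per-photon energy: E = 2.339 × 10^-23 J (from energy = 0.146 meV).
N = E_total / E_photon = 1.09 × 10^-7 J / 2.339 × 10^-23 J = 4.66 × 10^15.

4.66 × 10^15 photons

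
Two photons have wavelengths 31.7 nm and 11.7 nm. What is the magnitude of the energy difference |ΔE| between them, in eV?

Using E = hc/λ: E₁ = 6.266 × 10^-18 J, E₂ = 1.698 × 10^-17 J.
|ΔE| = |6.266 × 10^-18 − 1.698 × 10^-17| = 1.07 × 10^-17 J = 66.9 eV.

66.9 eV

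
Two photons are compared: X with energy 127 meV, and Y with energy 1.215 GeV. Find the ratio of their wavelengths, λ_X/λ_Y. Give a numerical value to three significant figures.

λ_X = 9.763e-6 m (from energy = 127 meV, via λ = hc/E).
λ_Y = 1.020e-15 m (from energy = 1.215 GeV, via λ = hc/E).
Ratio = 9.763e-6 / 1.020e-15 = 9.57e9.

9.57e9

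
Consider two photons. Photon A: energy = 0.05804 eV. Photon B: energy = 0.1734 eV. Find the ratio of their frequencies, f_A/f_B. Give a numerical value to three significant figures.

f_A = 1.403 × 10^13 Hz (from energy = 0.05804 eV, via f = E/h).
f_B = 4.193 × 10^13 Hz (from energy = 0.1734 eV, via f = E/h).
Ratio = 1.403 × 10^13 / 4.193 × 10^13 = 0.335.

0.335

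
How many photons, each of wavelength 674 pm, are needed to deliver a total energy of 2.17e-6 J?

Per-photon energy: E = 2.947e-16 J (from wavelength = 674 pm).
N = E_total / E_photon = 2.17e-6 J / 2.947e-16 J = 7.36e9.

7.36e9 photons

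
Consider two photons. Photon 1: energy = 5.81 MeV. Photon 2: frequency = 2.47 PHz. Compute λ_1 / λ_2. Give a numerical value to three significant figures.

1.76 × 10^-6

λ_1 = 2.134 × 10^-13 m (from energy = 5.81 MeV, via λ = hc/E).
λ_2 = 1.214 × 10^-7 m (from frequency = 2.47 PHz, via λ = c/f).
Ratio = 2.134 × 10^-13 / 1.214 × 10^-7 = 1.76 × 10^-6.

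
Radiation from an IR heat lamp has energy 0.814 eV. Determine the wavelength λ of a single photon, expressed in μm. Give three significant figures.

1.52 μm

Convert to SI: E = 0.814 eV = 1.3042·10^-19 J.
The photon relation is λ = hc/E, giving λ = 1.523·10^-6 m.
Converting to μm: λ = 1.523 μm ≈ 1.52 μm.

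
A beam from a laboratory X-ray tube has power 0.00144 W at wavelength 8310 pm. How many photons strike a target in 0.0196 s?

Total energy: E_total = P·t = 0.00144 × 0.0196 = 2.822 × 10^-5 J.
Per-photon energy: E = 2.390 × 10^-17 J.
N = E_total / E_photon = 1.18 × 10^12.

1.18 × 10^12 photons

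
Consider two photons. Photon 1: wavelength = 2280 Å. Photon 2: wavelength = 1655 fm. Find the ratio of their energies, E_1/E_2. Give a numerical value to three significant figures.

E_1 = 8.712 × 10^-19 J (from wavelength = 2280 Å, via E = hc/λ).
E_2 = 1.200 × 10^-13 J (from wavelength = 1655 fm, via E = hc/λ).
Ratio = 8.712 × 10^-19 / 1.200 × 10^-13 = 7.26 × 10^-6.

7.26 × 10^-6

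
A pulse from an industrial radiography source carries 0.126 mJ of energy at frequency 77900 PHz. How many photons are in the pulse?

Per-photon energy: E = 5.162 × 10^-14 J (from frequency = 77900 PHz).
N = E_total / E_photon = 1.26 × 10^-4 J / 5.162 × 10^-14 J = 2.44 × 10^9.

2.44 × 10^9 photons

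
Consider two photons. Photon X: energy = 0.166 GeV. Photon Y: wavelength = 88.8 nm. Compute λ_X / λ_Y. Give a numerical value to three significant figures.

λ_X = 7.469·10^-15 m (from energy = 0.166 GeV, via λ = hc/E).
λ_Y = 8.880·10^-8 m (from wavelength = 88.8 nm, via λ given directly).
Ratio = 7.469·10^-15 / 8.880·10^-8 = 8.41·10^-8.

8.41·10^-8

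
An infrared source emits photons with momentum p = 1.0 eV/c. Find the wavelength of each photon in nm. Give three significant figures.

1240 nm

First convert: p = 1.0 eV/c = 5.3443e-28 kg·m/s.
Apply λ = h/p: λ = 1.240e-6 m.
Converting to nm: λ = 1240 nm ≈ 1240 nm.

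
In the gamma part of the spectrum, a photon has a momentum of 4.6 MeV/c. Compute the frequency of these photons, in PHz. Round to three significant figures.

Use h = 6.62607015 × 10^-34 J·s, c = 2.99792458 × 10^8 m/s, 1 eV = 1.602176634 × 10^-19 J.
In SI units: p = 4.6 MeV/c = 2.4584 × 10^-21 kg·m/s.
Since f = pc/h for a photon, f = 1.112 × 10^21 Hz.
Converting to PHz: f = 1.112 × 10^6 PHz ≈ 1.11 × 10^6 PHz.

1.11 × 10^6 PHz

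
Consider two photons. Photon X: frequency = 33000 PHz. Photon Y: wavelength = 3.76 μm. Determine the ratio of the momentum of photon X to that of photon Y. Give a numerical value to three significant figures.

p_X = 7.294e-23 kg·m/s (from frequency = 33000 PHz, via p = hf/c).
p_Y = 1.762e-28 kg·m/s (from wavelength = 3.76 μm, via p = h/λ).
Ratio = 7.294e-23 / 1.762e-28 = 4.14e5.

4.14e5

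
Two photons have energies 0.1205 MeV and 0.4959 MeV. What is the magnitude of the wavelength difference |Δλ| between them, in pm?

Using λ = hc/E: λ₁ = 1.0289e-11 m, λ₂ = 2.5002e-12 m.
|Δλ| = |1.0289e-11 − 2.5002e-12| = 7.79e-12 m = 7.79 pm.

7.79 pm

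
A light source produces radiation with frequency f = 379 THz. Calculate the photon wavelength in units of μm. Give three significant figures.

In SI units: f = 379 THz = 3.79 × 10^14 Hz.
For a photon λ = c/f, so λ = 7.910 × 10^-7 m.
Converting to μm: λ = 0.7910 μm ≈ 0.791 μm.

0.791 μm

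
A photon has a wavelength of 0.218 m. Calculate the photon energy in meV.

(h = 6.62607015e-34 J·s, c = 2.99792458e8 m/s, 1 eV = 1.602176634e-19 J.)
Apply E = hc/λ: E = 9.112e-25 J.
Converting to meV: E = 0.005687 meV ≈ 5.69e-3 meV.

5.69e-3 meV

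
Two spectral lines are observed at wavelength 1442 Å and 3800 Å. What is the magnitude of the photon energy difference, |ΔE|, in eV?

5.34 eV

Using E = hc/λ: E₁ = 1.3776e-18 J, E₂ = 5.2275e-19 J.
|ΔE| = |1.3776e-18 − 5.2275e-19| = 8.55e-19 J = 5.34 eV.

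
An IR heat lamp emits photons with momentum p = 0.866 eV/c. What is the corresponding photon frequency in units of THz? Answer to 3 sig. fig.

Take h = 6.62607015e-34 J·s, c = 2.99792458e8 m/s, 1 eV = 1.602176634e-19 J.
In SI units: p = 0.866 eV/c = 4.6282e-28 kg·m/s.
The photon relation is f = pc/h, giving f = 2.094e14 Hz.
Converting to THz: f = 209.4 THz ≈ 209 THz.

209 THz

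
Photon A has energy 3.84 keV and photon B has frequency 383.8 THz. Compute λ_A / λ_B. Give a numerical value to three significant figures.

4.13 × 10^-4

λ_A = 3.229 × 10^-10 m (from energy = 3.84 keV, via λ = hc/E).
λ_B = 7.811 × 10^-7 m (from frequency = 383.8 THz, via λ = c/f).
Ratio = 3.229 × 10^-10 / 7.811 × 10^-7 = 4.13 × 10^-4.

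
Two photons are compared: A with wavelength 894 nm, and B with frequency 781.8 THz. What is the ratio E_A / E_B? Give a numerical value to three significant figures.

E_A = 2.222e-19 J (from wavelength = 894 nm, via E = hc/λ).
E_B = 5.180e-19 J (from frequency = 781.8 THz, via E = hf).
Ratio = 2.222e-19 / 5.180e-19 = 0.429.

0.429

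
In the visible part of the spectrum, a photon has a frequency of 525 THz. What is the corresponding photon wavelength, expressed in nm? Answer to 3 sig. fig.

571 nm

First convert: f = 525 THz = 5.25e14 Hz.
The photon relation is λ = c/f, giving λ = 5.710e-7 m.
Converting to nm: λ = 571.0 nm ≈ 571 nm.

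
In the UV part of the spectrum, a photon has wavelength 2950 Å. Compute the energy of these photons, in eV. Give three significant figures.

In SI units: λ = 2950 Å = 2.95 × 10^-7 m.
Apply E = hc/λ: E = 6.734 × 10^-19 J.
Converting to eV: E = 4.203 eV ≈ 4.20 eV.

4.20 eV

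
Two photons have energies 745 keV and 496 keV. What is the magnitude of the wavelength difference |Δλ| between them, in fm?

Using λ = hc/E: λ₁ = 1.664e-12 m, λ₂ = 2.500e-12 m.
|Δλ| = |1.664e-12 − 2.500e-12| = 8.35e-13 m = 835 fm.

835 fm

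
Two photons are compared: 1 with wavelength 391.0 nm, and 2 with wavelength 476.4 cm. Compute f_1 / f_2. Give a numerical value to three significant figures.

1.22 × 10^7

f_1 = 7.667 × 10^14 Hz (from wavelength = 391.0 nm, via f = c/λ).
f_2 = 6.293 × 10^7 Hz (from wavelength = 476.4 cm, via f = c/λ).
Ratio = 7.667 × 10^14 / 6.293 × 10^7 = 1.22 × 10^7.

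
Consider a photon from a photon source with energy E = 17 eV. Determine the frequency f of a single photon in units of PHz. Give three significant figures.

Use h = 6.62607015e-34 J·s, 1 eV = 1.602176634e-19 J.
First convert: E = 17 eV = 2.7237e-18 J.
For a photon f = E/h, so f = 4.111e15 Hz.
Converting to PHz: f = 4.111 PHz ≈ 4.11 PHz.

4.11 PHz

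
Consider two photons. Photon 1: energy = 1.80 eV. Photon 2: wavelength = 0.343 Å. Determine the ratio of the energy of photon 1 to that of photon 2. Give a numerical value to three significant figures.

E_1 = 2.884 × 10^-19 J (from energy = 1.80 eV, via E given directly).
E_2 = 5.791 × 10^-15 J (from wavelength = 0.343 Å, via E = hc/λ).
Ratio = 2.884 × 10^-19 / 5.791 × 10^-15 = 4.98 × 10^-5.

4.98 × 10^-5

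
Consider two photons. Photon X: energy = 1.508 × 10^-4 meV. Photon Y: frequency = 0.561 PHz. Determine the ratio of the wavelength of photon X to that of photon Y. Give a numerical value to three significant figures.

1.54 × 10^7

λ_X = 8.222 m (from energy = 1.508 × 10^-4 meV, via λ = hc/E).
λ_Y = 5.344 × 10^-7 m (from frequency = 0.561 PHz, via λ = c/f).
Ratio = 8.222 / 5.344 × 10^-7 = 1.54 × 10^7.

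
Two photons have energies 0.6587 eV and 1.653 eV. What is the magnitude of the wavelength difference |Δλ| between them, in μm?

1.13 μm

Using λ = hc/E: λ₁ = 1.8823 × 10^-6 m, λ₂ = 7.5006 × 10^-7 m.
|Δλ| = |1.8823 × 10^-6 − 7.5006 × 10^-7| = 1.13 × 10^-6 m = 1.13 μm.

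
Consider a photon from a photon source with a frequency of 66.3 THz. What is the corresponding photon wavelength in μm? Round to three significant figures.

Convert to SI: f = 66.3 THz = 6.63e13 Hz.
Since λ = c/f for a photon, λ = 4.522e-6 m.
Converting to μm: λ = 4.522 μm ≈ 4.52 μm.

4.52 μm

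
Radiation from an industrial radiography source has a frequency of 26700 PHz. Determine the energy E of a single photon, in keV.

110 keV

(h = 6.62607015 × 10^-34 J·s, 1 eV = 1.602176634 × 10^-19 J.)
In SI units: f = 26700 PHz = 2.67 × 10^19 Hz.
For a photon E = hf, so E = 1.769 × 10^-14 J.
Converting to keV: E = 110.4 keV ≈ 110 keV.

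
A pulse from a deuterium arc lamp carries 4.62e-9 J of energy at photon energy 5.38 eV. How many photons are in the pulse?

5.36e9 photons

Per-photon energy: E = 8.620e-19 J (from energy = 5.38 eV).
N = E_total / E_photon = 4.62e-9 J / 8.620e-19 J = 5.36e9.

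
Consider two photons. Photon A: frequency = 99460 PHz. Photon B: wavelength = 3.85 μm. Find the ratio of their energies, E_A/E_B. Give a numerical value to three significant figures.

E_A = 6.590e-14 J (from frequency = 99460 PHz, via E = hf).
E_B = 5.160e-20 J (from wavelength = 3.85 μm, via E = hc/λ).
Ratio = 6.590e-14 / 5.160e-20 = 1.28e6.

1.28e6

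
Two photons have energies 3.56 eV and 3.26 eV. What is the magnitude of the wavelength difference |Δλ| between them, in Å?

320 Å

Using λ = hc/E: λ₁ = 3.483 × 10^-7 m, λ₂ = 3.803 × 10^-7 m.
|Δλ| = |3.483 × 10^-7 − 3.803 × 10^-7| = 3.20 × 10^-8 m = 320 Å.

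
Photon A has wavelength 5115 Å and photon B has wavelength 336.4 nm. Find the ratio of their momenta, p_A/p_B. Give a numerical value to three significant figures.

p_A = 1.295e-27 kg·m/s (from wavelength = 5115 Å, via p = h/λ).
p_B = 1.970e-27 kg·m/s (from wavelength = 336.4 nm, via p = h/λ).
Ratio = 1.295e-27 / 1.970e-27 = 0.658.

0.658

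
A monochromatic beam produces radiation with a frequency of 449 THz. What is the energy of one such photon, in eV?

1.86 eV

First convert: f = 449 THz = 4.49 × 10^14 Hz.
Apply E = hf: E = 2.975 × 10^-19 J.
Converting to eV: E = 1.857 eV ≈ 1.86 eV.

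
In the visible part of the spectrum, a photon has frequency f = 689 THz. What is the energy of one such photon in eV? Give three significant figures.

2.85 eV

Use h = 6.62607015 × 10^-34 J·s, 1 eV = 1.602176634 × 10^-19 J.
Convert to SI: f = 689 THz = 6.89 × 10^14 Hz.
Since E = hf for a photon, E = 4.565 × 10^-19 J.
Converting to eV: E = 2.849 eV ≈ 2.85 eV.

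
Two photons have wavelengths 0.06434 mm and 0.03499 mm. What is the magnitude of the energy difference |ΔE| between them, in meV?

Using E = hc/λ: E₁ = 3.0874 × 10^-21 J, E₂ = 5.6772 × 10^-21 J.
|ΔE| = |3.0874 × 10^-21 − 5.6772 × 10^-21| = 2.59 × 10^-21 J = 16.2 meV.

16.2 meV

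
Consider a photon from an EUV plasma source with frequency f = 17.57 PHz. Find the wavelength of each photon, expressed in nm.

17.1 nm

Take c = 2.99792458e8 m/s.
First convert: f = 17.57 PHz = 1.757e16 Hz.
The photon relation is λ = c/f, giving λ = 1.706e-8 m.
Converting to nm: λ = 17.06 nm ≈ 17.1 nm.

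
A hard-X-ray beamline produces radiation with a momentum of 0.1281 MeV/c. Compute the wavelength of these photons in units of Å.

0.0968 Å

In SI units: p = 0.1281 MeV/c = 6.8460e-23 kg·m/s.
Apply λ = h/p: λ = 9.679e-12 m.
Converting to Å: λ = 0.09679 Å ≈ 0.0968 Å.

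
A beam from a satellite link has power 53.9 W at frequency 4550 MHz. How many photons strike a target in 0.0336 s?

Total energy: E_total = P·t = 53.9 × 0.0336 = 1.811 J.
Per-photon energy: E = 3.015 × 10^-24 J.
N = E_total / E_photon = 6.01 × 10^23.

6.01 × 10^23 photons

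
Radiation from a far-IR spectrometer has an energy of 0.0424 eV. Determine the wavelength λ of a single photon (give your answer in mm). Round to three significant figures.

0.0292 mm

(h = 6.62607015 × 10^-34 J·s, c = 2.99792458 × 10^8 m/s, 1 eV = 1.602176634 × 10^-19 J.)
Convert to SI: E = 0.0424 eV = 6.7932 × 10^-21 J.
Apply λ = hc/E: λ = 2.924 × 10^-5 m.
Converting to mm: λ = 0.02924 mm ≈ 0.0292 mm.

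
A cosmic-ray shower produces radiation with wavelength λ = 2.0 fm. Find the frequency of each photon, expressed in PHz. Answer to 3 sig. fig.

Convert to SI: λ = 2.0 fm = 2.0e-15 m.
Apply f = c/λ: f = 1.499e23 Hz.
Converting to PHz: f = 1.499e8 PHz ≈ 1.50e8 PHz.

1.50e8 PHz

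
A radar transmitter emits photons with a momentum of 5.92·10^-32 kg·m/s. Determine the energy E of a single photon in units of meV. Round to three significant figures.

0.111 meV

The photon relation is E = pc, giving E = 1.775·10^-23 J.
Converting to meV: E = 0.1108 meV ≈ 0.111 meV.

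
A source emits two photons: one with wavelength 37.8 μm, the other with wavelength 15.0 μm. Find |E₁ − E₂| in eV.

0.0499 eV

Using E = hc/λ: E₁ = 5.255e-21 J, E₂ = 1.324e-20 J.
|ΔE| = |5.255e-21 − 1.324e-20| = 7.99e-21 J = 0.0499 eV.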